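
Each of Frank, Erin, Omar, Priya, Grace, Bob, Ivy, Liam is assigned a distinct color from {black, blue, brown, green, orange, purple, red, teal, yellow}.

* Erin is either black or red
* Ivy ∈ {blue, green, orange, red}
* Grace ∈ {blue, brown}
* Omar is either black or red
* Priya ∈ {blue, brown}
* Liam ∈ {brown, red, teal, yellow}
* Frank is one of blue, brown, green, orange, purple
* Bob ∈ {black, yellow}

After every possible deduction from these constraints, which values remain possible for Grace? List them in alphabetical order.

blue, brown

The 2 variables Erin and Omar are confined to {black, red}, which locks those values in; drop them from Bob, Ivy, Liam.
Bob has just one choice, so Bob = yellow. Strike yellow from Liam.
The 2 variables Priya and Grace are confined to {blue, brown}, which locks those values in; drop them from Frank, Ivy, Liam.
That leaves Liam = teal.
No further eliminations apply; Grace can still be any of blue, brown.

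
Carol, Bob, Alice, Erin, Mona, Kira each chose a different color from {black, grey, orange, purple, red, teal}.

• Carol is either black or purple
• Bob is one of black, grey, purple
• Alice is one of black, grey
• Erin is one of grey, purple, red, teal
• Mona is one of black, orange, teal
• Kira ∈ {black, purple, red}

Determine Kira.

The 6 variables together cover exactly {black, grey, orange, purple, red, teal} — 6 values for 6 variables — and orange appears only in Mona's list, so Mona = orange.
The 5 still-open variables draw from only 5 values {black, grey, purple, red, teal}, so each is used; only Erin can be teal, hence Erin = teal.
The 4 still-open variables draw from only 4 values {black, grey, purple, red}, so each is used; only Kira can be red, hence Kira = red.

red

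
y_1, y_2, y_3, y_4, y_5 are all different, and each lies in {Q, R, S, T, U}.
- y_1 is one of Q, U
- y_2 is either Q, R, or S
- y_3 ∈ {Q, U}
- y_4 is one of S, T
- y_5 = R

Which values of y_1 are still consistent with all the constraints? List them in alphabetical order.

Q, U

y_5 has just one choice, so y_5 = R. Strike R from y_2.
Among the 4 still-open variables, T fits only y_4 (and all 4 values in {Q, S, T, U} must be used), so y_4 = T.
The 3 still-open variables draw from only 3 values {Q, S, U}, so each is used; only y_2 can be S, hence y_2 = S.
No further eliminations apply; y_1 can still be any of Q, U.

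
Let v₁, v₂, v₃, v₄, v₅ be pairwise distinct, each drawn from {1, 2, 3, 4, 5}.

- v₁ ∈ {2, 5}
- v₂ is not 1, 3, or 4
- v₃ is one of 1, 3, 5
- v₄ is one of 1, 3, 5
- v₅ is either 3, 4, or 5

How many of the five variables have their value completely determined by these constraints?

1

Among the 5 variables, 4 fits only v₅ (and all 5 values in {1, 2, 3, 4, 5} must be used), so v₅ = 4.
v₁ and v₂ share exactly the 2 values {2, 5}; by pigeonhole those values go to them, so strike 2, 5 from v₃, v₄.
Determined: v₅=4. The other variables each still have more than one consistent value. That makes 1.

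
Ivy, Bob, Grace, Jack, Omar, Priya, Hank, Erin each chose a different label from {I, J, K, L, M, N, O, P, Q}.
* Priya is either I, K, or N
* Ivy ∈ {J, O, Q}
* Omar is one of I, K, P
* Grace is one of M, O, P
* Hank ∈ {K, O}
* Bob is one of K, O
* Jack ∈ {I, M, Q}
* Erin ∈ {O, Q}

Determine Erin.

Q

The 8 variables draw from only 8 values {I, J, K, M, N, O, P, Q}, so each is used; only Ivy can be J, hence Ivy = J.
The 7 still-open variables draw from only 7 values {I, K, M, N, O, P, Q}, so each is used; only Priya can be N, hence Priya = N.
The 2 variables Bob and Hank are confined to {K, O}, which locks those values in; drop them from Grace, Omar, Erin.
So Erin = Q.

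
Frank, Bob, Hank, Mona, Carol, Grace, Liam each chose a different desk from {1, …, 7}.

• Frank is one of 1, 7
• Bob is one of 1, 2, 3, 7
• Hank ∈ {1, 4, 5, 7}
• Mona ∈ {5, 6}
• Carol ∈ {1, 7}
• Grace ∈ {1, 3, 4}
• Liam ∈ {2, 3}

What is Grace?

The 7 variables draw from only 7 values {1, 2, 3, 4, 5, 6, 7}, so each is used; only Mona can be 6, hence Mona = 6.
Among the 6 still-open variables, 5 fits only Hank (and all 6 values in {1, 2, 3, 4, 5, 7} must be used), so Hank = 5.
The 5 still-open variables together cover exactly {1, 2, 3, 4, 7} — 5 values for 5 variables — and 4 appears only in Grace's list, so Grace = 4.

4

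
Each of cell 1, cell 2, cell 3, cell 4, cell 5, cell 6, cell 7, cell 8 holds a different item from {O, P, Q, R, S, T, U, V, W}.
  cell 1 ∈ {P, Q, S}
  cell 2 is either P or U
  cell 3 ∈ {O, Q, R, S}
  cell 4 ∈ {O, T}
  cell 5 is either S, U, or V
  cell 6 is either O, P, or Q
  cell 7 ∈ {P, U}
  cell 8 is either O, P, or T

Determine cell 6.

Among the 8 variables, R fits only cell 3 (and all 8 values in {O, P, Q, R, S, T, U, V} must be used), so cell 3 = R.
The 7 still-open variables draw from only 7 values {O, P, Q, S, T, U, V}, so each is used; only cell 5 can be V, hence cell 5 = V.
The 6 still-open variables together cover exactly {O, P, Q, S, T, U} — 6 values for 6 variables — and S appears only in cell 1's list, so cell 1 = S.
The 5 still-open variables together cover exactly {O, P, Q, T, U} — 5 values for 5 variables — and Q appears only in cell 6's list, so cell 6 = Q.

Q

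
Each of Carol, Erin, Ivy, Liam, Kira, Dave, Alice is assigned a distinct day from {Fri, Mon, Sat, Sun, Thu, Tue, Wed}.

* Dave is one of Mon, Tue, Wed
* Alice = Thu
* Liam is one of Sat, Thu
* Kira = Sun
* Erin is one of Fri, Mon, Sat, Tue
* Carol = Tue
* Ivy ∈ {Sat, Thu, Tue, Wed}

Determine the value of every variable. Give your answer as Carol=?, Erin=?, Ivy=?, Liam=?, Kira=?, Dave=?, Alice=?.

Carol has just one choice, so Carol = Tue. Remove Tue from Erin, Ivy, Dave.
Kira must be Sun (only option left).
Alice must be Thu (only option left). Remove Thu from Ivy, Liam.
Liam must be Sat (only option left). Remove Sat from Erin, Ivy.
Ivy has just one choice, so Ivy = Wed. Eliminate Wed elsewhere: Dave.
Dave's domain is down to {Mon}, so Dave = Mon. So Erin can't be Mon.
Erin's domain is down to {Fri}, so Erin = Fri.

Carol=Tue, Erin=Fri, Ivy=Wed, Liam=Sat, Kira=Sun, Dave=Mon, Alice=Thu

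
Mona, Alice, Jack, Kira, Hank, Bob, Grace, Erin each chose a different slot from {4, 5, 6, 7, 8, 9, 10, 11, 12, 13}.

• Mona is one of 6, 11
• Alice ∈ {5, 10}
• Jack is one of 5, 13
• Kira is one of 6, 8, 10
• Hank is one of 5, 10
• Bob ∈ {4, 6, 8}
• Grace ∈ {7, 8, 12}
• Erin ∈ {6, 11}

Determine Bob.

Mona and Erin share exactly the 2 values {6, 11}; by pigeonhole those values go to them, so strike 6, 11 from Kira, Bob.
Alice and Hank share exactly the 2 values {5, 10}; by pigeonhole those values go to them, so strike 5, 10 from Jack, Kira.
Jack must be 13 (only option left).
Kira's domain is down to {8}, so Kira = 8. Remove 8 from Bob, Grace.
So Bob = 4.

4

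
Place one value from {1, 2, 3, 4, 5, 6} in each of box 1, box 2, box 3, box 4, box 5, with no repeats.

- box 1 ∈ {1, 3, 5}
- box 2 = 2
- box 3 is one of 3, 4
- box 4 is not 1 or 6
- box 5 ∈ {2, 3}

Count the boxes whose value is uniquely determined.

box 2's domain is down to {2}, so box 2 = 2. Remove 2 from box 4, box 5.
box 5 must be 3 (only option left). Remove 3 from box 1, box 3, box 4.
That leaves box 3 = 4. Remove 4 from box 4.
box 4 has just one choice, so box 4 = 5. Remove 5 from box 1.
box 1 must be 1 (only option left).
Every box is fixed: box 1=1, box 2=2, box 3=4, box 4=5, box 5=3. That makes 5.

5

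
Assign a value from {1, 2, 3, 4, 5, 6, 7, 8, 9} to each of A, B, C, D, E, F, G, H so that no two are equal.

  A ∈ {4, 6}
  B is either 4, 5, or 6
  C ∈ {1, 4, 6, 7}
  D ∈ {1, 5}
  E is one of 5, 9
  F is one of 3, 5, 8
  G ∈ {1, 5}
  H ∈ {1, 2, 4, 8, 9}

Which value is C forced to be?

7

The 2 variables D and G are confined to {1, 5}, which locks those values in; drop them from B, C, E, F, H.
E must be 9 (only option left). So H can't be 9.
A and B share exactly the 2 values {4, 6}; by pigeonhole those values go to them, so strike 4, 6 from C, H.
So C = 7.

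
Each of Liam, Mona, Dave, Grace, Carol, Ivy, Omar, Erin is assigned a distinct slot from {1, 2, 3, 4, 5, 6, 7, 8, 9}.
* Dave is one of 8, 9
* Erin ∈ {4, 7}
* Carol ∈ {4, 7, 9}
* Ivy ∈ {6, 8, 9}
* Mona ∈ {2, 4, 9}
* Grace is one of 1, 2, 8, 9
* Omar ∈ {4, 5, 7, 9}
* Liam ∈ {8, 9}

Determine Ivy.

6

The 8 variables draw from only 8 values {1, 2, 4, 5, 6, 7, 8, 9}, so each is used; only Grace can be 1, hence Grace = 1.
Among the 7 still-open variables, 2 fits only Mona (and all 7 values in {2, 4, 5, 6, 7, 8, 9} must be used), so Mona = 2.
Among the 6 still-open variables, 5 fits only Omar (and all 6 values in {4, 5, 6, 7, 8, 9} must be used), so Omar = 5.
The 5 still-open variables draw from only 5 values {4, 6, 7, 8, 9}, so each is used; only Ivy can be 6, hence Ivy = 6.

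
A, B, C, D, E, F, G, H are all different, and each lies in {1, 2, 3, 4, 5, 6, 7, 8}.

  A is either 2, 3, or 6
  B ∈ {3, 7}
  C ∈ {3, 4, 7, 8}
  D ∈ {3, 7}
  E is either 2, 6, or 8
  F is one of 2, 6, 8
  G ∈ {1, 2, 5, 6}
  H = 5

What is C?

H has just one choice, so H = 5. Strike 5 from G.
Among the 7 still-open variables, 1 fits only G (and all 7 values in {1, 2, 3, 4, 6, 7, 8} must be used), so G = 1.
The 6 still-open variables draw from only 6 values {2, 3, 4, 6, 7, 8}, so each is used; only C can be 4, hence C = 4.

4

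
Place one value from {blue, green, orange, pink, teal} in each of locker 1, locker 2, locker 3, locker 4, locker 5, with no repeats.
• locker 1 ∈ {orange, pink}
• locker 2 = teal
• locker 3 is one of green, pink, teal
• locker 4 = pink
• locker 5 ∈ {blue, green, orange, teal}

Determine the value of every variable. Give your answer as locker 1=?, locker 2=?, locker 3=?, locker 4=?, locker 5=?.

locker 2's domain is down to {teal}, so locker 2 = teal. Remove teal from locker 3, locker 5.
That leaves locker 4 = pink. Strike pink from locker 1, locker 3.
locker 1's domain is down to {orange}, so locker 1 = orange. Eliminate orange elsewhere: locker 5.
locker 3 must be green (only option left). Remove green from locker 5.
locker 5 has just one choice, so locker 5 = blue.

locker 1=orange, locker 2=teal, locker 3=green, locker 4=pink, locker 5=blue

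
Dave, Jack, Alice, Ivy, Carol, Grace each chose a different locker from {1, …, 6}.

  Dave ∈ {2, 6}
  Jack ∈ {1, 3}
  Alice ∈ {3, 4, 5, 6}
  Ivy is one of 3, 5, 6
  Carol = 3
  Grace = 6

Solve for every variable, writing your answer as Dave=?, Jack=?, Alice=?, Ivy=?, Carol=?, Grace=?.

Dave=2, Jack=1, Alice=4, Ivy=5, Carol=3, Grace=6

Carol must be 3 (only option left). So Jack, Alice, Ivy can't be 3.
Grace's domain is down to {6}, so Grace = 6. Remove 6 from Dave, Alice, Ivy.
That leaves Dave = 2.
Jack has just one choice, so Jack = 1.
Ivy's domain is down to {5}, so Ivy = 5. Strike 5 from Alice.
Alice must be 4 (only option left).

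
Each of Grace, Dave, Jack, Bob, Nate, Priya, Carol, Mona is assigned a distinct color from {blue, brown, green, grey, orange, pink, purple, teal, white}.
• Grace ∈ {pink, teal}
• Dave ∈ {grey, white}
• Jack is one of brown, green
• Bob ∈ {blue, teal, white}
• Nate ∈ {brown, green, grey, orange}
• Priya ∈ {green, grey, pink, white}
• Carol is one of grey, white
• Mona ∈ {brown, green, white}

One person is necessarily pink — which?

Priya

The 8 variables together cover exactly {blue, brown, green, grey, orange, pink, teal, white} — 8 values for 8 variables — and blue appears only in Bob's list, so Bob = blue.
The 7 still-open variables together cover exactly {brown, green, grey, orange, pink, teal, white} — 7 values for 7 variables — and orange appears only in Nate's list, so Nate = orange.
The 6 still-open variables draw from only 6 values {brown, green, grey, pink, teal, white}, so each is used; only Grace can be teal, hence Grace = teal.
The 5 still-open variables together cover exactly {brown, green, grey, pink, white} — 5 values for 5 variables — and pink appears only in Priya's list, so Priya = pink.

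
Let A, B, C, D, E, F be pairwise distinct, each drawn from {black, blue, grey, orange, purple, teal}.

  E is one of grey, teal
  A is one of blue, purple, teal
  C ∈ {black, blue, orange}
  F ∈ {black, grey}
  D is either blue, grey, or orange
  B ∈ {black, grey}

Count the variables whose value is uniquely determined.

Among the 6 variables, purple fits only A (and all 6 values in {black, blue, grey, orange, purple, teal} must be used), so A = purple.
The 5 still-open variables together cover exactly {black, blue, grey, orange, teal} — 5 values for 5 variables — and teal appears only in E's list, so E = teal.
B and F between them cover only {black, grey} — a naked pair. Remove those values from C, D.
Determined: A=purple, E=teal. The other variables each still have more than one consistent value. That makes 2.

2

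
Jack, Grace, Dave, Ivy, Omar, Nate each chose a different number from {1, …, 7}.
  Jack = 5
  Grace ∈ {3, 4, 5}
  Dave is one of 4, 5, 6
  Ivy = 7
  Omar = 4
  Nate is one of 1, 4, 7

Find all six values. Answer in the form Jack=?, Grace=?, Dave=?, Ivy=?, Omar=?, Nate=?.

Jack has just one choice, so Jack = 5. So Grace, Dave can't be 5.
Ivy's domain is down to {7}, so Ivy = 7. Strike 7 from Nate.
That leaves Omar = 4. Eliminate 4 elsewhere: Grace, Dave, Nate.
Nate's domain is down to {1}, so Nate = 1.
Grace must be 3 (only option left).
Dave has just one choice, so Dave = 6.

Jack=5, Grace=3, Dave=6, Ivy=7, Omar=4, Nate=1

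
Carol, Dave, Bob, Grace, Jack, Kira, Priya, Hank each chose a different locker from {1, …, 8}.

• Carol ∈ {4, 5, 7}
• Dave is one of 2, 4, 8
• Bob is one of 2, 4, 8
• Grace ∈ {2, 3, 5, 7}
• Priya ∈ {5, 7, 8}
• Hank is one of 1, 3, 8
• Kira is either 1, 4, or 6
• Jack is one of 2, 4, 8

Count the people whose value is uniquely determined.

The 8 variables together cover exactly {1, 2, 3, 4, 5, 6, 7, 8} — 8 values for 8 variables — and 6 appears only in Kira's list, so Kira = 6.
The 7 still-open variables together cover exactly {1, 2, 3, 4, 5, 7, 8} — 7 values for 7 variables — and 1 appears only in Hank's list, so Hank = 1.
Among the 6 still-open variables, 3 fits only Grace (and all 6 values in {2, 3, 4, 5, 7, 8} must be used), so Grace = 3.
The 3 variables Dave, Bob, Jack are confined to {2, 4, 8}, which locks those values in; drop them from Carol, Priya.
Determined: Grace=3, Kira=6, Hank=1. The other people each still have more than one consistent value. That makes 3.

3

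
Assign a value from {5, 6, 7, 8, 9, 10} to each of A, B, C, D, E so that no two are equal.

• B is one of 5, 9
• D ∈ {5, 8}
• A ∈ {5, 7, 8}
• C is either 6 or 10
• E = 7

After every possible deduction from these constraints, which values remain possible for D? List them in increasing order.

5, 8

E must be 7 (only option left). Strike 7 from A.
The 2 variables A and D are confined to {5, 8}, which locks those values in; drop them from B.
B's domain is down to {9}, so B = 9.
No further eliminations apply; D can still be any of 5, 8.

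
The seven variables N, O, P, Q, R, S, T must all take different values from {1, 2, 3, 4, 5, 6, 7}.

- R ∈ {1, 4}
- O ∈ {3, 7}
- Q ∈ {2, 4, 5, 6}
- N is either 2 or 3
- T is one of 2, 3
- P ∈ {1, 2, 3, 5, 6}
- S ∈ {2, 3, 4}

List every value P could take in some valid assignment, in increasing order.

5, 6

Among the 7 variables, 7 fits only O (and all 7 values in {1, 2, 3, 4, 5, 6, 7} must be used), so O = 7.
The 2 variables N and T are confined to {2, 3}, which locks those values in; drop them from P, Q, S.
S must be 4 (only option left). So Q, R can't be 4.
That leaves R = 1. Eliminate 1 elsewhere: P.
No further eliminations apply; P can still be any of 5, 6.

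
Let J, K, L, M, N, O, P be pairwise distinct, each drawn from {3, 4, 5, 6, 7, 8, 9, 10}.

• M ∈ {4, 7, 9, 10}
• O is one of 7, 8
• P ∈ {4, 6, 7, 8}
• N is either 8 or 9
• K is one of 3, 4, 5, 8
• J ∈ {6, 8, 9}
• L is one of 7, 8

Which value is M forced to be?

10

L and O share exactly the 2 values {7, 8}; by pigeonhole those values go to them, so strike 7, 8 from J, K, M, N, P.
That leaves N = 9. Eliminate 9 elsewhere: J, M.
J's domain is down to {6}, so J = 6. So P can't be 6.
P must be 4 (only option left). Strike 4 from K, M.
So M = 10.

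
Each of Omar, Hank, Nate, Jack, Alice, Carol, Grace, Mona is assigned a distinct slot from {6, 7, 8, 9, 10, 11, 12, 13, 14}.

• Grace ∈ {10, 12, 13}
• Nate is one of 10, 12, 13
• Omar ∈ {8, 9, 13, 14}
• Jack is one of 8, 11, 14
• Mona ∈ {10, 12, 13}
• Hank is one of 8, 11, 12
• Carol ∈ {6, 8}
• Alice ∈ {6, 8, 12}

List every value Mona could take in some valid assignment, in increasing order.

The 8 variables draw from only 8 values {6, 8, 9, 10, 11, 12, 13, 14}, so each is used; only Omar can be 9, hence Omar = 9.
Among the 7 still-open variables, 14 fits only Jack (and all 7 values in {6, 8, 10, 11, 12, 13, 14} must be used), so Jack = 14.
Among the 6 still-open variables, 11 fits only Hank (and all 6 values in {6, 8, 10, 11, 12, 13} must be used), so Hank = 11.
Nate, Grace, Mona between them cover only {10, 12, 13} — a naked triple. Remove those values from Alice.
No further eliminations apply; Mona can still be any of 10, 12, 13.

10, 12, 13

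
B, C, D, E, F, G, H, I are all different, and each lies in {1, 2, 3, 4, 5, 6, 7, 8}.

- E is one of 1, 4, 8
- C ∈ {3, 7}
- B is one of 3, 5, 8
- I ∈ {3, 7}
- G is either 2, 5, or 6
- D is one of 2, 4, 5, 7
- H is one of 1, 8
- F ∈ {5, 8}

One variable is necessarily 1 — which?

H

Among the 8 variables, 6 fits only G (and all 8 values in {1, 2, 3, 4, 5, 6, 7, 8} must be used), so G = 6.
Among the 7 still-open variables, 2 fits only D (and all 7 values in {1, 2, 3, 4, 5, 7, 8} must be used), so D = 2.
The 6 still-open variables draw from only 6 values {1, 3, 4, 5, 7, 8}, so each is used; only E can be 4, hence E = 4.
The 5 still-open variables together cover exactly {1, 3, 5, 7, 8} — 5 values for 5 variables — and 1 appears only in H's list, so H = 1.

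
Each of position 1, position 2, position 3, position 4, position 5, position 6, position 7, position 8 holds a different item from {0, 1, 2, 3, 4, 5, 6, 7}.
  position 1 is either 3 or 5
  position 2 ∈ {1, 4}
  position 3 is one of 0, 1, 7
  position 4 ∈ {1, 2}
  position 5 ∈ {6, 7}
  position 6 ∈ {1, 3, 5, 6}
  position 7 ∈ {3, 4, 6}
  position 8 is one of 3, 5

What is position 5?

The 8 variables together cover exactly {0, 1, 2, 3, 4, 5, 6, 7} — 8 values for 8 variables — and 0 appears only in position 3's list, so position 3 = 0.
The 7 still-open variables together cover exactly {1, 2, 3, 4, 5, 6, 7} — 7 values for 7 variables — and 2 appears only in position 4's list, so position 4 = 2.
The 6 still-open variables together cover exactly {1, 3, 4, 5, 6, 7} — 6 values for 6 variables — and 7 appears only in position 5's list, so position 5 = 7.

7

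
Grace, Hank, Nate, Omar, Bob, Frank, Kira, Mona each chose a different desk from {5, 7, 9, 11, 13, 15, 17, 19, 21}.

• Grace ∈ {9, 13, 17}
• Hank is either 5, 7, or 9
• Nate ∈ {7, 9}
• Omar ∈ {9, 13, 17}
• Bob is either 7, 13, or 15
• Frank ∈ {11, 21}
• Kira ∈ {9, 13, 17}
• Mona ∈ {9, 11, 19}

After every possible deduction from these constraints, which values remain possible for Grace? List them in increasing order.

Grace, Omar, Kira share exactly the 3 values {9, 13, 17}; by pigeonhole those values go to them, so strike 9, 13, 17 from Hank, Nate, Bob, Mona.
Nate must be 7 (only option left). Eliminate 7 elsewhere: Hank, Bob.
Bob has just one choice, so Bob = 15.
Hank's domain is down to {5}, so Hank = 5.
No further eliminations apply; Grace can still be any of 9, 13, 17.

9, 13, 17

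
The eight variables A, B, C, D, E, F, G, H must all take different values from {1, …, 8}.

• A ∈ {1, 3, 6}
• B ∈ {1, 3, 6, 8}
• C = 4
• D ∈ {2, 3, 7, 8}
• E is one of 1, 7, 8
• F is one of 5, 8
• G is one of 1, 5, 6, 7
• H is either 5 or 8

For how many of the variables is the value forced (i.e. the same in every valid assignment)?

C's domain is down to {4}, so C = 4.
Among the 7 still-open variables, 2 fits only D (and all 7 values in {1, 2, 3, 5, 6, 7, 8} must be used), so D = 2.
F and H between them cover only {5, 8} — a naked pair. Remove those values from B, E, G.
Determined: C=4, D=2. The other variables each still have more than one consistent value. That makes 2.

2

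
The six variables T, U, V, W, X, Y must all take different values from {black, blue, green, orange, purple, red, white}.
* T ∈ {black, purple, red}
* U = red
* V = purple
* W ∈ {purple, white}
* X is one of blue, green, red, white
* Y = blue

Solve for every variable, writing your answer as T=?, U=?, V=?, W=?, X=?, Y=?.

T=black, U=red, V=purple, W=white, X=green, Y=blue

U's domain is down to {red}, so U = red. So T, X can't be red.
V must be purple (only option left). Remove purple from T, W.
W must be white (only option left). So X can't be white.
Y has just one choice, so Y = blue. Strike blue from X.
T's domain is down to {black}, so T = black.
That leaves X = green.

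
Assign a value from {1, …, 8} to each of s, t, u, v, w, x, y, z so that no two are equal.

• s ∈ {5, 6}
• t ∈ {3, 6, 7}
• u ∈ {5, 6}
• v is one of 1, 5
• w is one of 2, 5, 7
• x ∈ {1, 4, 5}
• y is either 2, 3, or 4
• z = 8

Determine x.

4

z has just one choice, so z = 8.
s and u share exactly the 2 values {5, 6}; by pigeonhole those values go to them, so strike 5, 6 from t, v, w, x.
v has just one choice, so v = 1. So x can't be 1.
So x = 4.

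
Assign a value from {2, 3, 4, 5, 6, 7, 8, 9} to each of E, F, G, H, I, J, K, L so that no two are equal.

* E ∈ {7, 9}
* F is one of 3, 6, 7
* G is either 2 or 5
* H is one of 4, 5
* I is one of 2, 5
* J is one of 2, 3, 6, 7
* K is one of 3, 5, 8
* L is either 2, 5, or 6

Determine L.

The 8 variables draw from only 8 values {2, 3, 4, 5, 6, 7, 8, 9}, so each is used; only H can be 4, hence H = 4.
Among the 7 still-open variables, 8 fits only K (and all 7 values in {2, 3, 5, 6, 7, 8, 9} must be used), so K = 8.
The 6 still-open variables draw from only 6 values {2, 3, 5, 6, 7, 9}, so each is used; only E can be 9, hence E = 9.
G and I share exactly the 2 values {2, 5}; by pigeonhole those values go to them, so strike 2, 5 from J, L.
So L = 6.

6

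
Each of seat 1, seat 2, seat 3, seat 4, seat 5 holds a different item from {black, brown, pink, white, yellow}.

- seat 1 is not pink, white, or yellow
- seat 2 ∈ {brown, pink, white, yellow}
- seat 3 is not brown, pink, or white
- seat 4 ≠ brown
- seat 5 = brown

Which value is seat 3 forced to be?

seat 5's domain is down to {brown}, so seat 5 = brown. So seat 1, seat 2 can't be brown.
seat 1 has just one choice, so seat 1 = black. Remove black from seat 3, seat 4.
So seat 3 = yellow.

yellow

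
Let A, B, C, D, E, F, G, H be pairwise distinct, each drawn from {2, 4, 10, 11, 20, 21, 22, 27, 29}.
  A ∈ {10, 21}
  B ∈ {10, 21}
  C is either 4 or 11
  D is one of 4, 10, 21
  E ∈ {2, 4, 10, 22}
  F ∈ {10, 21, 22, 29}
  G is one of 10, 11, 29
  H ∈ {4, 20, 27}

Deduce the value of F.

22

The 2 variables A and B are confined to {10, 21}, which locks those values in; drop them from D, E, F, G.
That leaves D = 4. So C, E, H can't be 4.
C's domain is down to {11}, so C = 11. So G can't be 11.
G's domain is down to {29}, so G = 29. Strike 29 from F.
So F = 22.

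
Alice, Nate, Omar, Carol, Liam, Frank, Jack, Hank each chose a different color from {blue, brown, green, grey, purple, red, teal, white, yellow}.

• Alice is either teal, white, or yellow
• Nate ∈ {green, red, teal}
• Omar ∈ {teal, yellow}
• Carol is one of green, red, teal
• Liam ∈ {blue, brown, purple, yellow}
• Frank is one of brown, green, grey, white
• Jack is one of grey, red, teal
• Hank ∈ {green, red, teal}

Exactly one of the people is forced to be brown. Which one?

The 3 variables Nate, Carol, Hank are confined to {green, red, teal}, which locks those values in; drop them from Alice, Omar, Frank, Jack.
Omar has just one choice, so Omar = yellow. Remove yellow from Alice, Liam.
That leaves Jack = grey. Strike grey from Frank.
Alice must be white (only option left). Remove white from Frank.
So brown goes to Frank.

Frank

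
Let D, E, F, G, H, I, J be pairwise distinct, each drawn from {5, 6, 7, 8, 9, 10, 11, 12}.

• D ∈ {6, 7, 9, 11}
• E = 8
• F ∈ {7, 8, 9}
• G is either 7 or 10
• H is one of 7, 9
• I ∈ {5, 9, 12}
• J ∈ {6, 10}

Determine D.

11

E must be 8 (only option left). Remove 8 from F.
F and H between them cover only {7, 9} — a naked pair. Remove those values from D, G, I.
G has just one choice, so G = 10. Remove 10 from J.
J has just one choice, so J = 6. Strike 6 from D.
So D = 11.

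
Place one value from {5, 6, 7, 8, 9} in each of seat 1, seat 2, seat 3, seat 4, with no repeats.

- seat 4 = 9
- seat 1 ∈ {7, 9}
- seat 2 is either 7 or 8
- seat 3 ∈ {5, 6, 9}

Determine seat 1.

7

seat 4 has just one choice, so seat 4 = 9. Strike 9 from seat 1, seat 3.
So seat 1 = 7.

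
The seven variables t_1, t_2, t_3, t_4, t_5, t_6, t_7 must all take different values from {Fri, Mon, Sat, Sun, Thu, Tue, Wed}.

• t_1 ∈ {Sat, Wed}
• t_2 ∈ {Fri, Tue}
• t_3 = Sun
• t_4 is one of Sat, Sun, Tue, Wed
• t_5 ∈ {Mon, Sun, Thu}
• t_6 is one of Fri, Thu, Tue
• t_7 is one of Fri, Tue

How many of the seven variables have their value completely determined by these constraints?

3

t_3's domain is down to {Sun}, so t_3 = Sun. So t_4, t_5 can't be Sun.
Among the 6 still-open variables, Mon fits only t_5 (and all 6 values in {Fri, Mon, Sat, Thu, Tue, Wed} must be used), so t_5 = Mon.
The 5 still-open variables together cover exactly {Fri, Sat, Thu, Tue, Wed} — 5 values for 5 variables — and Thu appears only in t_6's list, so t_6 = Thu.
t_2 and t_7 share exactly the 2 values {Fri, Tue}; by pigeonhole those values go to them, so strike Fri, Tue from t_4.
Determined: t_3=Sun, t_5=Mon, t_6=Thu. The other variables each still have more than one consistent value. That makes 3.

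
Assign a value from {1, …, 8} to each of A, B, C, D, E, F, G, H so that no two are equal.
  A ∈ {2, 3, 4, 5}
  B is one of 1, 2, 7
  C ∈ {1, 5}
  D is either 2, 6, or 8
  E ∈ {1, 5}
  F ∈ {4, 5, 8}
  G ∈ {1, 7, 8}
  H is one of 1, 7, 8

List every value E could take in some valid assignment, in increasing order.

The 8 variables draw from only 8 values {1, 2, 3, 4, 5, 6, 7, 8}, so each is used; only A can be 3, hence A = 3.
Among the 7 still-open variables, 4 fits only F (and all 7 values in {1, 2, 4, 5, 6, 7, 8} must be used), so F = 4.
The 6 still-open variables draw from only 6 values {1, 2, 5, 6, 7, 8}, so each is used; only D can be 6, hence D = 6.
The 5 still-open variables draw from only 5 values {1, 2, 5, 7, 8}, so each is used; only B can be 2, hence B = 2.
The 2 variables C and E are confined to {1, 5}, which locks those values in; drop them from G, H.
No further eliminations apply; E can still be any of 1, 5.

1, 5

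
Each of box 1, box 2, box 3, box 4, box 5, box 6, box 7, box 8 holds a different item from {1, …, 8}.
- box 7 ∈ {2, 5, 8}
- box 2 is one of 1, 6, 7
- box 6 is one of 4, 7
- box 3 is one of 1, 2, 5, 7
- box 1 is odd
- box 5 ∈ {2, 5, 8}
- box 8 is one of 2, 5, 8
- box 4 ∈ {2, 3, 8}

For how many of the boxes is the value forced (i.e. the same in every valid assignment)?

3

Among the 8 variables, 4 fits only box 6 (and all 8 values in {1, 2, 3, 4, 5, 6, 7, 8} must be used), so box 6 = 4.
Among the 7 still-open variables, 6 fits only box 2 (and all 7 values in {1, 2, 3, 5, 6, 7, 8} must be used), so box 2 = 6.
box 5, box 7, box 8 between them cover only {2, 5, 8} — a naked triple. Remove those values from box 1, box 3, box 4.
box 4's domain is down to {3}, so box 4 = 3. Eliminate 3 elsewhere: box 1.
Determined: box 2=6, box 4=3, box 6=4. The other boxes each still have more than one consistent value. That makes 3.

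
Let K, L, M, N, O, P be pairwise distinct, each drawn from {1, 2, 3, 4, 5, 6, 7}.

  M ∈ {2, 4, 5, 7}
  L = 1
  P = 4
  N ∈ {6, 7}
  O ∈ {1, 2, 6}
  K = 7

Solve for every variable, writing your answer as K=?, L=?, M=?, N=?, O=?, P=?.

K=7, L=1, M=5, N=6, O=2, P=4

K has just one choice, so K = 7. Remove 7 from M, N.
That leaves L = 1. Remove 1 from O.
N must be 6 (only option left). Eliminate 6 elsewhere: O.
O has just one choice, so O = 2. Eliminate 2 elsewhere: M.
P has just one choice, so P = 4. Remove 4 from M.
M has just one choice, so M = 5.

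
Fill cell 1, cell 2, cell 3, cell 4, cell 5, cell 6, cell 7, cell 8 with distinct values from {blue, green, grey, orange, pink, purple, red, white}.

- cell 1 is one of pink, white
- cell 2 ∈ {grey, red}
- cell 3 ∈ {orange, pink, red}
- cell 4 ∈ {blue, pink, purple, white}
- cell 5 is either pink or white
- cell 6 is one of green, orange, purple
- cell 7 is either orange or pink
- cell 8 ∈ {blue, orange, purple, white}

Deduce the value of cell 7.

orange

The 8 variables together cover exactly {blue, green, grey, orange, pink, purple, red, white} — 8 values for 8 variables — and green appears only in cell 6's list, so cell 6 = green.
Among the 7 still-open variables, grey fits only cell 2 (and all 7 values in {blue, grey, orange, pink, purple, red, white} must be used), so cell 2 = grey.
The 6 still-open variables together cover exactly {blue, orange, pink, purple, red, white} — 6 values for 6 variables — and red appears only in cell 3's list, so cell 3 = red.
cell 1 and cell 5 share exactly the 2 values {pink, white}; by pigeonhole those values go to them, so strike pink, white from cell 4, cell 7, cell 8.
So cell 7 = orange.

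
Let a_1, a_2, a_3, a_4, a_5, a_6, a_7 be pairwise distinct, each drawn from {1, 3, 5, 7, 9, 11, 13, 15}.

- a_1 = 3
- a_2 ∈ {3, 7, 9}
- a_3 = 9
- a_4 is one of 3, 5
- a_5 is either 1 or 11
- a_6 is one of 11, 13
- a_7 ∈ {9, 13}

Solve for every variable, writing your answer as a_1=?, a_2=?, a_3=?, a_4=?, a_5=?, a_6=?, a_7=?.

a_1 must be 3 (only option left). So a_2, a_4 can't be 3.
a_3's domain is down to {9}, so a_3 = 9. Eliminate 9 elsewhere: a_2, a_7.
That leaves a_4 = 5.
a_7 has just one choice, so a_7 = 13. Eliminate 13 elsewhere: a_6.
a_2 has just one choice, so a_2 = 7.
a_6 has just one choice, so a_6 = 11. Strike 11 from a_5.
That leaves a_5 = 1.

a_1=3, a_2=7, a_3=9, a_4=5, a_5=1, a_6=11, a_7=13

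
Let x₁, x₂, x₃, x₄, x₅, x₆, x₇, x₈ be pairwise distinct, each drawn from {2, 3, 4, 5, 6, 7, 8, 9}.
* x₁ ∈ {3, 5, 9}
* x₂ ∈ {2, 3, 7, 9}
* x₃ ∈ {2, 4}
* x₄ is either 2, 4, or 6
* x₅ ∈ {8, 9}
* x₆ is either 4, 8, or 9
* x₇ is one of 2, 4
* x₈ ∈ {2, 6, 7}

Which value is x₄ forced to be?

The 8 variables together cover exactly {2, 3, 4, 5, 6, 7, 8, 9} — 8 values for 8 variables — and 5 appears only in x₁'s list, so x₁ = 5.
The 7 still-open variables draw from only 7 values {2, 3, 4, 6, 7, 8, 9}, so each is used; only x₂ can be 3, hence x₂ = 3.
Among the 6 still-open variables, 7 fits only x₈ (and all 6 values in {2, 4, 6, 7, 8, 9} must be used), so x₈ = 7.
The 5 still-open variables draw from only 5 values {2, 4, 6, 8, 9}, so each is used; only x₄ can be 6, hence x₄ = 6.

6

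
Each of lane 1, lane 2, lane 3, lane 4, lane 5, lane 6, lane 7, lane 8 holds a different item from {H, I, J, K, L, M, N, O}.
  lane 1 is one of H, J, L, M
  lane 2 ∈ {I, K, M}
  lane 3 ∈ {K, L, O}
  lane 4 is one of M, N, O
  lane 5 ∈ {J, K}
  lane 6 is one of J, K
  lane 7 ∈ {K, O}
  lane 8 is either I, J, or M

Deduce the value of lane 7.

O

The 8 variables together cover exactly {H, I, J, K, L, M, N, O} — 8 values for 8 variables — and H appears only in lane 1's list, so lane 1 = H.
The 7 still-open variables draw from only 7 values {I, J, K, L, M, N, O}, so each is used; only lane 3 can be L, hence lane 3 = L.
The 6 still-open variables draw from only 6 values {I, J, K, M, N, O}, so each is used; only lane 4 can be N, hence lane 4 = N.
The 5 still-open variables draw from only 5 values {I, J, K, M, O}, so each is used; only lane 7 can be O, hence lane 7 = O.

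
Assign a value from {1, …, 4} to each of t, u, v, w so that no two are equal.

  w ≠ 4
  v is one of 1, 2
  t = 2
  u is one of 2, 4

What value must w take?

3

t must be 2 (only option left). Eliminate 2 elsewhere: u, v, w.
u has just one choice, so u = 4.
That leaves v = 1. Strike 1 from w.
So w = 3.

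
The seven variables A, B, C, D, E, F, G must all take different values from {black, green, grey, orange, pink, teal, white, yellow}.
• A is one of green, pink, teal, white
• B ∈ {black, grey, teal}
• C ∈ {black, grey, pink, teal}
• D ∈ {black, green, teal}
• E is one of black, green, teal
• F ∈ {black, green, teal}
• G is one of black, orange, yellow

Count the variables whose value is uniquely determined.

3

D, E, F share exactly the 3 values {black, green, teal}; by pigeonhole those values go to them, so strike black, green, teal from A, B, C, G.
B's domain is down to {grey}, so B = grey. Strike grey from C.
C must be pink (only option left). Strike pink from A.
That leaves A = white.
Determined: A=white, B=grey, C=pink. The other variables each still have more than one consistent value. That makes 3.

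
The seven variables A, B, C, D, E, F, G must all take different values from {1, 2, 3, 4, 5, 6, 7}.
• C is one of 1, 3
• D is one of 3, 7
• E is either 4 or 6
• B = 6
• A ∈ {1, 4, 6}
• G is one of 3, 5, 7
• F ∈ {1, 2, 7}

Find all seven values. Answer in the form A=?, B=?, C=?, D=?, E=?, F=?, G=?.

B must be 6 (only option left). Strike 6 from A, E.
That leaves E = 4. Remove 4 from A.
A has just one choice, so A = 1. Eliminate 1 elsewhere: C, F.
C's domain is down to {3}, so C = 3. Eliminate 3 elsewhere: D, G.
D has just one choice, so D = 7. Eliminate 7 elsewhere: F, G.
F's domain is down to {2}, so F = 2.
G must be 5 (only option left).

A=1, B=6, C=3, D=7, E=4, F=2, G=5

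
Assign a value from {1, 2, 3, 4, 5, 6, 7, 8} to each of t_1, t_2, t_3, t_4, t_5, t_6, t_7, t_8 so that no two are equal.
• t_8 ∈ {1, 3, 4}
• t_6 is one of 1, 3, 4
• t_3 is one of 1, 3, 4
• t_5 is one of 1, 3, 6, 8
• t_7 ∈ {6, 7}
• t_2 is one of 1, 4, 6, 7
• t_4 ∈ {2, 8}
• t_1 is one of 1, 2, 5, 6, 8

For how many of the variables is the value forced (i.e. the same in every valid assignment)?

The 8 variables draw from only 8 values {1, 2, 3, 4, 5, 6, 7, 8}, so each is used; only t_1 can be 5, hence t_1 = 5.
The 7 still-open variables draw from only 7 values {1, 2, 3, 4, 6, 7, 8}, so each is used; only t_4 can be 2, hence t_4 = 2.
The 6 still-open variables draw from only 6 values {1, 3, 4, 6, 7, 8}, so each is used; only t_5 can be 8, hence t_5 = 8.
t_3, t_6, t_8 share exactly the 3 values {1, 3, 4}; by pigeonhole those values go to them, so strike 1, 3, 4 from t_2.
Determined: t_1=5, t_4=2, t_5=8. The other variables each still have more than one consistent value. That makes 3.

3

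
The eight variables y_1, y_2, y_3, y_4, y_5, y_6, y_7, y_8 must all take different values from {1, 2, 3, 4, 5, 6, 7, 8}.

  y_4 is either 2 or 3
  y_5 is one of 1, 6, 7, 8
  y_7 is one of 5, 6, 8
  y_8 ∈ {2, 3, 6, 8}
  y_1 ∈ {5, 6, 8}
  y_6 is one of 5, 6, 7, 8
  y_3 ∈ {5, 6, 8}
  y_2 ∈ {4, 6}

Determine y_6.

7

Among the 8 variables, 1 fits only y_5 (and all 8 values in {1, 2, 3, 4, 5, 6, 7, 8} must be used), so y_5 = 1.
Among the 7 still-open variables, 4 fits only y_2 (and all 7 values in {2, 3, 4, 5, 6, 7, 8} must be used), so y_2 = 4.
Among the 6 still-open variables, 7 fits only y_6 (and all 6 values in {2, 3, 5, 6, 7, 8} must be used), so y_6 = 7.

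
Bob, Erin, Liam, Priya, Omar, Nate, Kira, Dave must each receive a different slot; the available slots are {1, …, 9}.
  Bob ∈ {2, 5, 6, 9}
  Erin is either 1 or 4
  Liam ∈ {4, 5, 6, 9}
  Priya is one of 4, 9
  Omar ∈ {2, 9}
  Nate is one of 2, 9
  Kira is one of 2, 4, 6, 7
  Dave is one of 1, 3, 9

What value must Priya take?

4

The 8 variables together cover exactly {1, 2, 3, 4, 5, 6, 7, 9} — 8 values for 8 variables — and 3 appears only in Dave's list, so Dave = 3.
Among the 7 still-open variables, 1 fits only Erin (and all 7 values in {1, 2, 4, 5, 6, 7, 9} must be used), so Erin = 1.
The 6 still-open variables draw from only 6 values {2, 4, 5, 6, 7, 9}, so each is used; only Kira can be 7, hence Kira = 7.
The 2 variables Omar and Nate are confined to {2, 9}, which locks those values in; drop them from Bob, Liam, Priya.
So Priya = 4.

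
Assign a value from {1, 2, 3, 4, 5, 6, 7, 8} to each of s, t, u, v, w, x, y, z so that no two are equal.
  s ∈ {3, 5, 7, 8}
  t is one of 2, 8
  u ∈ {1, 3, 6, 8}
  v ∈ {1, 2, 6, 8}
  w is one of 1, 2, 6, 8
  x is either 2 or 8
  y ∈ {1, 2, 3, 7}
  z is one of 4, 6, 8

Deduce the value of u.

3

The 8 variables draw from only 8 values {1, 2, 3, 4, 5, 6, 7, 8}, so each is used; only z can be 4, hence z = 4.
The 7 still-open variables together cover exactly {1, 2, 3, 5, 6, 7, 8} — 7 values for 7 variables — and 5 appears only in s's list, so s = 5.
The 6 still-open variables together cover exactly {1, 2, 3, 6, 7, 8} — 6 values for 6 variables — and 7 appears only in y's list, so y = 7.
Among the 5 still-open variables, 3 fits only u (and all 5 values in {1, 2, 3, 6, 8} must be used), so u = 3.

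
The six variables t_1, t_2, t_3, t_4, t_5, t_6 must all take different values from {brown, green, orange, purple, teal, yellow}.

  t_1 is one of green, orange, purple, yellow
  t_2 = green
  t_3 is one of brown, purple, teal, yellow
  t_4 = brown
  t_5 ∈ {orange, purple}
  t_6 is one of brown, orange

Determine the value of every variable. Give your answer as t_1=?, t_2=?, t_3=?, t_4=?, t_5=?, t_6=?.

t_2 must be green (only option left). Strike green from t_1.
t_4 must be brown (only option left). Eliminate brown elsewhere: t_3, t_6.
t_6's domain is down to {orange}, so t_6 = orange. Remove orange from t_1, t_5.
t_5 has just one choice, so t_5 = purple. So t_1, t_3 can't be purple.
t_1 must be yellow (only option left). So t_3 can't be yellow.
t_3 has just one choice, so t_3 = teal.

t_1=yellow, t_2=green, t_3=teal, t_4=brown, t_5=purple, t_6=orange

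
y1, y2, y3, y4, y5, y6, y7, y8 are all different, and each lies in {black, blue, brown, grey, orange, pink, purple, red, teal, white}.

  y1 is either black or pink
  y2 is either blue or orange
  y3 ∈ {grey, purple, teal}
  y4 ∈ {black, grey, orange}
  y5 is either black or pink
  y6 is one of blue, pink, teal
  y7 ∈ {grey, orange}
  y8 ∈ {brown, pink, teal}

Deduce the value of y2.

blue

The 8 variables draw from only 8 values {black, blue, brown, grey, orange, pink, purple, teal}, so each is used; only y8 can be brown, hence y8 = brown.
Among the 7 still-open variables, purple fits only y3 (and all 7 values in {black, blue, grey, orange, pink, purple, teal} must be used), so y3 = purple.
The 6 still-open variables draw from only 6 values {black, blue, grey, orange, pink, teal}, so each is used; only y6 can be teal, hence y6 = teal.
Among the 5 still-open variables, blue fits only y2 (and all 5 values in {black, blue, grey, orange, pink} must be used), so y2 = blue.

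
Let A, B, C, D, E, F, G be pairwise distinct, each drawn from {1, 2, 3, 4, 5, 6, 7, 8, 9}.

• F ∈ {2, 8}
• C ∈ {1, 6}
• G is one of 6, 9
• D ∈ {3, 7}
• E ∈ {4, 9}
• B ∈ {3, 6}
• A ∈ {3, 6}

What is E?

A and B between them cover only {3, 6} — a naked pair. Remove those values from C, D, G.
C's domain is down to {1}, so C = 1.
D has just one choice, so D = 7.
G must be 9 (only option left). Strike 9 from E.
So E = 4.

4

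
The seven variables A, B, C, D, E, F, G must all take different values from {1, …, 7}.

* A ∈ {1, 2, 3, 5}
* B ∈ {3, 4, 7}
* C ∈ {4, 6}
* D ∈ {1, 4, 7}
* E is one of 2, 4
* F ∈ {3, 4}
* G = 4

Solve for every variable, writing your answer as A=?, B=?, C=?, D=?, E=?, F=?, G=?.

A=5, B=7, C=6, D=1, E=2, F=3, G=4

G must be 4 (only option left). Remove 4 from B, C, D, E, F.
C must be 6 (only option left).
E must be 2 (only option left). So A can't be 2.
F's domain is down to {3}, so F = 3. Strike 3 from A, B.
B's domain is down to {7}, so B = 7. Eliminate 7 elsewhere: D.
D has just one choice, so D = 1. So A can't be 1.
A's domain is down to {5}, so A = 5.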